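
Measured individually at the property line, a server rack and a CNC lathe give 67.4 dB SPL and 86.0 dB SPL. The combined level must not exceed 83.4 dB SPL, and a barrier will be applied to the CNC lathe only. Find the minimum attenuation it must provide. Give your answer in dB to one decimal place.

Everything except the CNC lathe sums to 10^(67.4/10) = 5.495e+06 in linear terms, 67.40 dB SPL.
The limit corresponds to 10^(83.4/10) = 2.188e+08; subtracting the fixed part leaves 2.133e+08 for the CNC lathe, i.e. 83.29 dB SPL.
Required insertion loss = 86.0 − 83.29 = 2.71 dB.

2.7 dB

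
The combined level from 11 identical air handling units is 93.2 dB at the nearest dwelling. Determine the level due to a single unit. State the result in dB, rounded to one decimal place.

82.8 dB

For N identical incoherent sources L_total = L₁ + 10·log₁₀ N, so L₁ = 93.2 − 10·log₁₀(11) = 93.2 − 10.414.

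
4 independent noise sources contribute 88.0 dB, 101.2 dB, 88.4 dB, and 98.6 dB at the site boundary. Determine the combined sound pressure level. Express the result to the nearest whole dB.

103 dB

For uncorrelated sources the intensities add, so convert each level to linear form, sum, and take 10·log₁₀ of the total.
Σ 10^(L/10) = 10^(88.0/10) + 10^(101.2/10) + 10^(88.4/10) + 10^(98.6/10) = 2.175e+10.
L_total = 10·log₁₀(2.175e+10) = 103.37 dB.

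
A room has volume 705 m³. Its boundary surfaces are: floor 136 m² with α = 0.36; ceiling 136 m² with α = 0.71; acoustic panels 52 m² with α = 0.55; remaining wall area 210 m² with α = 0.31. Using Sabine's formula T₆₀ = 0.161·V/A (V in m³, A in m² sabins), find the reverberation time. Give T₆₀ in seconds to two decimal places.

0.47 s

Total absorption A = 136·0.36 + 136·0.71 + 52·0.55 + 210·0.31 = 239.22 m² sabins.
T₆₀ = 0.161 × 705 / 239.22 = 0.474 s.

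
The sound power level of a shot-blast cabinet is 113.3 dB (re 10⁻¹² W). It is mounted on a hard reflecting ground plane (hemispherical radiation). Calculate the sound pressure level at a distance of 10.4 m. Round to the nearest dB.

The power spreads over a hemisphere of area 2π·r², so L_p = L_w − 10·log₁₀(2π·r²).
2π·r² = 679.6 m², 10·log₁₀ of that is 28.322 dB.
L_p = 113.3 − 28.322 = 84.98 dB.

85 dB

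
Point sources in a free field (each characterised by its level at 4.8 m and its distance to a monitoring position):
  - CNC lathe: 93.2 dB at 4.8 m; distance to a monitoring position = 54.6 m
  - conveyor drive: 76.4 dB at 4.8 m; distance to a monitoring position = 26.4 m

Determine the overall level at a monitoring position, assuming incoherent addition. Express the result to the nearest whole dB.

Propagate each source to the receiver with L = L_ref − 20·log₁₀(r/r_ref), then add intensities.
CNC lathe: 93.2 − 20·log₁₀(54.6/4.8) = 93.2 − 21.12 = 72.08 dB.
conveyor drive: 76.4 − 20·log₁₀(26.4/4.8) = 76.4 − 14.81 = 61.59 dB.
Σ 10^(L/10) = 1.759e+07 → L_total = 10·log₁₀(1.759e+07) = 72.45 dB.

72 dB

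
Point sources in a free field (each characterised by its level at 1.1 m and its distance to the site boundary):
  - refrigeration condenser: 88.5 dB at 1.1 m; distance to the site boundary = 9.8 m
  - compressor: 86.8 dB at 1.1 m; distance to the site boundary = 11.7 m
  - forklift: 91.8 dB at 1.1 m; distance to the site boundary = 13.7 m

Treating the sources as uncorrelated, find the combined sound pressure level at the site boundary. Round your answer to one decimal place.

First find each source's level at the receiver (point-source: −20·log₁₀(r/r_ref)), then combine on an intensity basis.
refrigeration condenser: 88.5 − 20·log₁₀(9.8/1.1) = 88.5 − 19.00 = 69.50 dB.
compressor: 86.8 − 20·log₁₀(11.7/1.1) = 86.8 − 20.54 = 66.26 dB.
forklift: 91.8 − 20·log₁₀(13.7/1.1) = 91.8 − 21.91 = 69.89 dB.
Σ 10^(L/10) = 2.291e+07 → L_total = 10·log₁₀(2.291e+07) = 73.60 dB.

73.6 dB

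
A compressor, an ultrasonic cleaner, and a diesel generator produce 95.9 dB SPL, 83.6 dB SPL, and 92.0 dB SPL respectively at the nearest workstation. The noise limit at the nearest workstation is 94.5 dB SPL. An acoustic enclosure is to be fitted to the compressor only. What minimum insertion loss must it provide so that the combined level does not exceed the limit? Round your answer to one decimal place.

5.9 dB

Everything except the compressor sums to 10^(83.6/10) + 10^(92.0/10) = 1.814e+09 in linear terms, 92.59 dB SPL.
The limit corresponds to 10^(94.5/10) = 2.818e+09; subtracting the fixed part leaves 1.004e+09 for the compressor, i.e. 90.02 dB SPL.
So the compressor must be reduced from 95.9 to 90.02 dB SPL: IL = 5.88 dB.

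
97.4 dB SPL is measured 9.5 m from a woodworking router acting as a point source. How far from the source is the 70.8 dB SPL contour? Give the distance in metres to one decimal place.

The 26.6 dB drop corresponds to a distance ratio of 10^(26.6/20) for a point source.
r₂ = 9.5·10^((97.4−70.8)/20) = 9.5·10^(26.6/20) = 203.11 m.

203.1 m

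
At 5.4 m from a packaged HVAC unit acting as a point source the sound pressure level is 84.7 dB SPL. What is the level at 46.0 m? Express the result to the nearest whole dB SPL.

Spherical spreading from a point source gives a 20·log₁₀(r₂/r₁) drop.
L₂ = 84.7 − 20·log₁₀(46.0/5.4) = 84.7 − 18.607 = 66.09 dB SPL.

66 dB SPL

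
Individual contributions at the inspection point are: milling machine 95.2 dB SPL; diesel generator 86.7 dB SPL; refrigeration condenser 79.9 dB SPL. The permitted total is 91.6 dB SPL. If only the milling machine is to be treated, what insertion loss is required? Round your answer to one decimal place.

5.8 dB

Everything except the milling machine sums to 10^(86.7/10) + 10^(79.9/10) = 5.655e+08 in linear terms, 87.52 dB SPL.
To meet 91.6 dB SPL overall, the treated milling machine may contribute at most 10^(91.6/10) − 5.655e+08 = 8.800e+08, i.e. 89.44 dB SPL.
So the milling machine must be reduced from 95.2 to 89.44 dB SPL: IL = 5.76 dB.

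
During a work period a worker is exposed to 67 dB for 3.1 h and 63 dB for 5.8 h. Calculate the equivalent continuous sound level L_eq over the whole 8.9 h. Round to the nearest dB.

Weight each interval's intensity by its duration and average over T = 8.9 h:
Σ tᵢ·10^(Lᵢ/10) = 3.1·10^(67/10) + 5.8·10^(63/10) = 2.711e+07.
L_eq = 10·log₁₀(2.711e+07/8.9) = 64.84 dB.

65 dB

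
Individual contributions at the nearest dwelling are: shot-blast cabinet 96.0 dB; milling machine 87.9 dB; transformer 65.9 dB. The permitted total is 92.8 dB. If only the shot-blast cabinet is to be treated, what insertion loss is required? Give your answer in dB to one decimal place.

4.9 dB

Fixed contribution from the other sources: Σ 10^(L/10) = 10^(87.9/10) + 10^(65.9/10) = 6.205e+08 (87.93 dB).
The limit corresponds to 10^(92.8/10) = 1.905e+09; subtracting the fixed part leaves 1.285e+09 for the shot-blast cabinet, i.e. 91.09 dB.
Required insertion loss = 96.0 − 91.09 = 4.91 dB.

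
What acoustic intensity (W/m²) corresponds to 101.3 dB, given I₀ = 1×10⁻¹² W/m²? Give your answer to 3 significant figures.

I/I₀ = 10^(101.3/10) = 1.349e+10, so I = 1.349e+10 × 10⁻¹² W/m².

0.0135 W/m²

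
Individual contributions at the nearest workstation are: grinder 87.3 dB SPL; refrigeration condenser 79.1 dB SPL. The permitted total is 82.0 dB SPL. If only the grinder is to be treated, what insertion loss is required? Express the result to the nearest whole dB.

Fixed contribution from the other source: Σ 10^(L/10) = 10^(79.1/10) = 8.128e+07 (79.10 dB SPL).
The limit corresponds to 10^(82.0/10) = 1.585e+08; subtracting the fixed part leaves 7.721e+07 for the grinder, i.e. 78.88 dB SPL.
So the grinder must be reduced from 87.3 to 78.88 dB SPL: IL = 8.42 dB.

8 dB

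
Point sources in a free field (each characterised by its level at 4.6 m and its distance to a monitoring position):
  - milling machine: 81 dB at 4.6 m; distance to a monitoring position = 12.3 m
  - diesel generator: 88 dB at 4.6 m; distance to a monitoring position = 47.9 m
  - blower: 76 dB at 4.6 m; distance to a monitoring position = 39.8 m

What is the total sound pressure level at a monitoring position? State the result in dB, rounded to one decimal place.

Propagate each source to the receiver with L = L_ref − 20·log₁₀(r/r_ref), then add intensities.
milling machine: 81 − 20·log₁₀(12.3/4.6) = 81 − 8.54 = 72.46 dB.
diesel generator: 88 − 20·log₁₀(47.9/4.6) = 88 − 20.35 = 67.65 dB.
blower: 76 − 20·log₁₀(39.8/4.6) = 76 − 18.74 = 57.26 dB.
Σ 10^(L/10) = 2.396e+07 → L_total = 10·log₁₀(2.396e+07) = 73.79 dB.

73.8 dB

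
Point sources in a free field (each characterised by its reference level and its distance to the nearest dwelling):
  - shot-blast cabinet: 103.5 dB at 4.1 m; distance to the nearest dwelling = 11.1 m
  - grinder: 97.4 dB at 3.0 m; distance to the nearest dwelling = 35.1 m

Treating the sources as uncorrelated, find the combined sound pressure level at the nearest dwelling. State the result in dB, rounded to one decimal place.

94.9 dB

First find each source's level at the receiver (point-source: −20·log₁₀(r/r_ref)), then combine on an intensity basis.
shot-blast cabinet: 103.5 − 20·log₁₀(11.1/4.1) = 103.5 − 8.65 = 94.85 dB.
grinder: 97.4 − 20·log₁₀(35.1/3.0) = 97.4 − 21.36 = 76.04 dB.
Σ 10^(L/10) = 3.095e+09 → L_total = 10·log₁₀(3.095e+09) = 94.91 dB.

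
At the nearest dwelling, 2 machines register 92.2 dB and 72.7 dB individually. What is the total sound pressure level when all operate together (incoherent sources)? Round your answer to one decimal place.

For uncorrelated sources the intensities add, so convert each level to linear form, sum, and take 10·log₁₀ of the total.
Σ 10^(L/10) = 10^(92.2/10) + 10^(72.7/10) = 1.678e+09.
L_total = 10·log₁₀(1.678e+09) = 92.25 dB.

92.2 dB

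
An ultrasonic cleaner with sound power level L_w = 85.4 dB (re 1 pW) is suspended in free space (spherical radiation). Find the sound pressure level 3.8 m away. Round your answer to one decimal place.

L_p = L_w − 10·log₁₀(4π·r²) with r = 3.8 m.
4π·r² = 181.5 m², 10·log₁₀ of that is 22.588 dB.
L_p = 85.4 − 22.588 = 62.81 dB.

62.8 dB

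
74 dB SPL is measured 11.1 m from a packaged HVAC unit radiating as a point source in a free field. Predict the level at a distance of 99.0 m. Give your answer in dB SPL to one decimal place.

For a point source, L₂ = L₁ − 20·log₁₀(r₂/r₁).
L₂ = 74 − 20·log₁₀(99.0/11.1) = 74 − 19.006 = 54.99 dB SPL.

55.0 dB SPL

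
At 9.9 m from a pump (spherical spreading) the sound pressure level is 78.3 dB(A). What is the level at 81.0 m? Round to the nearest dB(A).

For a point source, L₂ = L₁ − 20·log₁₀(r₂/r₁).
L₂ = 78.3 − 20·log₁₀(81.0/9.9) = 78.3 − 18.257 = 60.04 dB(A).

60 dB(A)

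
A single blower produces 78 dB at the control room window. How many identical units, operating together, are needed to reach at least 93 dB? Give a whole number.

32

Need L₁ + 10·log₁₀ N ≥ 93, i.e. log₁₀ N ≥ 1.50.
N ≥ 10^(15.0/10) = 31.623, so N = 32.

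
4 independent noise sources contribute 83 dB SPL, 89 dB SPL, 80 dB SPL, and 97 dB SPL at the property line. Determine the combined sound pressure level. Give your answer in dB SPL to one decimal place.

Incoherent sources combine by intensity addition: L_total = 10·log₁₀(Σ 10^(L_i/10)).
Σ 10^(L/10) = 10^(83/10) + 10^(89/10) + 10^(80/10) + 10^(97/10) = 6.106e+09.
L_total = 10·log₁₀(6.106e+09) = 97.86 dB SPL.

97.9 dB SPL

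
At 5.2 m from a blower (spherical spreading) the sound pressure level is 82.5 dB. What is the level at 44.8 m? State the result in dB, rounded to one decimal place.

Spherical spreading from a point source gives a 20·log₁₀(r₂/r₁) drop.
L₂ = 82.5 − 20·log₁₀(44.8/5.2) = 82.5 − 18.705 = 63.79 dB.

63.8 dB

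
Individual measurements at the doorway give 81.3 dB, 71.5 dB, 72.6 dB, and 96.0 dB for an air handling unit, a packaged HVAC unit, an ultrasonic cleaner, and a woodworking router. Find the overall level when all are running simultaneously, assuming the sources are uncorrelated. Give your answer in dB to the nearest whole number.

96 dB

Incoherent sources combine by intensity addition: L_total = 10·log₁₀(Σ 10^(L_i/10)).
Σ 10^(L/10) = 10^(81.3/10) + 10^(71.5/10) + 10^(72.6/10) + 10^(96.0/10) = 4.148e+09.
L_total = 10·log₁₀(4.148e+09) = 96.18 dB.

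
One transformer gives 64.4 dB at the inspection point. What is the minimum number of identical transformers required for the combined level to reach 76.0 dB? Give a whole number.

15

The shortfall is 76.0 − 64.4 = 11.6 dB, and N units add 10·log₁₀ N, so need 10·log₁₀ N ≥ 11.6.
N ≥ 10^(11.6/10) = 14.454, so N = 15.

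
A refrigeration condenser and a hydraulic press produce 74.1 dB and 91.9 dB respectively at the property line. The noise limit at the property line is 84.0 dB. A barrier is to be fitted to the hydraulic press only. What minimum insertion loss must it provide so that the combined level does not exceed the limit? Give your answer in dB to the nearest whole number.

8 dB

Everything except the hydraulic press sums to 10^(74.1/10) = 2.570e+07 in linear terms, 74.10 dB.
To meet 84.0 dB overall, the treated hydraulic press may contribute at most 10^(84.0/10) − 2.570e+07 = 2.255e+08, i.e. 83.53 dB.
Required insertion loss = 91.9 − 83.53 = 8.37 dB.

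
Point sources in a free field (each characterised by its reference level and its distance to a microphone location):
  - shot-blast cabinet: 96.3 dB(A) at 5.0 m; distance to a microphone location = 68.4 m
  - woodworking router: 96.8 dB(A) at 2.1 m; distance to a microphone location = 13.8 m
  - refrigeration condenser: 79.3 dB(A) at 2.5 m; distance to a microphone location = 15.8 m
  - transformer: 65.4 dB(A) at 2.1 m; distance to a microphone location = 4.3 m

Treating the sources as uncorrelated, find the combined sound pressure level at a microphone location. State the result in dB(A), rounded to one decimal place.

First find each source's level at the receiver (point-source: −20·log₁₀(r/r_ref)), then combine on an intensity basis.
shot-blast cabinet: 96.3 − 20·log₁₀(68.4/5.0) = 96.3 − 22.72 = 73.58 dB(A).
woodworking router: 96.8 − 20·log₁₀(13.8/2.1) = 96.8 − 16.35 = 80.45 dB(A).
refrigeration condenser: 79.3 − 20·log₁₀(15.8/2.5) = 79.3 − 16.01 = 63.29 dB(A).
transformer: 65.4 − 20·log₁₀(4.3/2.1) = 65.4 − 6.22 = 59.18 dB(A).
Σ 10^(L/10) = 1.366e+08 → L_total = 10·log₁₀(1.366e+08) = 81.35 dB(A).

81.4 dB(A)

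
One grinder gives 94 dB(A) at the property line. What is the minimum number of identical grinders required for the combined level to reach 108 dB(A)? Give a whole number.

N identical sources give L₁ + 10·log₁₀ N, so require 10·log₁₀ N ≥ 108 − 94 = 14.0 dB.
N ≥ 10^(14.0/10) = 25.119, so N = 26.

26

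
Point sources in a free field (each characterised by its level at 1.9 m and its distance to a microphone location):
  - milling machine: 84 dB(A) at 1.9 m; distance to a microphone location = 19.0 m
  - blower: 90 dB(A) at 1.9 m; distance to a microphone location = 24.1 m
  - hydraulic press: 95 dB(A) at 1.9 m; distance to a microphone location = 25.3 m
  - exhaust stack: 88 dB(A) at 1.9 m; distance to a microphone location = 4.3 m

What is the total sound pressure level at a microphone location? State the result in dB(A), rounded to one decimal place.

81.8 dB(A)

Propagate each source to the receiver with L = L_ref − 20·log₁₀(r/r_ref), then add intensities.
milling machine: 84 − 20·log₁₀(19.0/1.9) = 84 − 20.00 = 64.00 dB(A).
blower: 90 − 20·log₁₀(24.1/1.9) = 90 − 22.07 = 67.93 dB(A).
hydraulic press: 95 − 20·log₁₀(25.3/1.9) = 95 − 22.49 = 72.51 dB(A).
exhaust stack: 88 − 20·log₁₀(4.3/1.9) = 88 − 7.09 = 80.91 dB(A).
Σ 10^(L/10) = 1.498e+08 → L_total = 10·log₁₀(1.498e+08) = 81.75 dB(A).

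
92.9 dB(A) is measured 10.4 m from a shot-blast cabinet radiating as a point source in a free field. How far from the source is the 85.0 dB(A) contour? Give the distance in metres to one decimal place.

The 7.9 dB drop corresponds to a distance ratio of 10^(7.9/20) for a point source.
r₂ = 10.4·10^((92.9−85.0)/20) = 10.4·10^(7.9/20) = 25.82 m.

25.8 m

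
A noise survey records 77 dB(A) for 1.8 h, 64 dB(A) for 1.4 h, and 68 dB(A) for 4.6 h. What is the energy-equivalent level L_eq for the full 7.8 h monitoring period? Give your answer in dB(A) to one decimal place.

L_eq = 10·log₁₀[(1/T)·Σ tᵢ·10^(Lᵢ/10)] with T = 7.8 h.
Σ tᵢ·10^(Lᵢ/10) = 1.8·10^(77/10) + 1.4·10^(64/10) + 4.6·10^(68/10) = 1.228e+08.
L_eq = 10·log₁₀(1.228e+08/7.8) = 71.97 dB(A).

72.0 dB(A)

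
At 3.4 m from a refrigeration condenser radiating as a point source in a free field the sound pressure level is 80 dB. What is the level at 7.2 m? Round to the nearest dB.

73 dB

For a point source, L₂ = L₁ − 20·log₁₀(r₂/r₁).
L₂ = 80 − 20·log₁₀(7.2/3.4) = 80 − 6.517 = 73.48 dB.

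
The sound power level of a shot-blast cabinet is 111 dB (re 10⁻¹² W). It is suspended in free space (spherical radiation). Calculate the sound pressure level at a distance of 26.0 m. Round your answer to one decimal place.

71.7 dB

L_p = L_w − 10·log₁₀(4π·r²) with r = 26.0 m.
4π·r² = 8495 m², 10·log₁₀ of that is 39.292 dB.
L_p = 111 − 39.292 = 71.71 dB.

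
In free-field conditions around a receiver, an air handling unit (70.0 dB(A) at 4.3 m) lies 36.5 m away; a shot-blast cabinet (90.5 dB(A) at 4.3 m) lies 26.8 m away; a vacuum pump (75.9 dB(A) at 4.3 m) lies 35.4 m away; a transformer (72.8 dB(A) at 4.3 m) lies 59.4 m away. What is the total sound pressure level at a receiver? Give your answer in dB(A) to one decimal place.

74.7 dB(A)

Propagate each source to the receiver with L = L_ref − 20·log₁₀(r/r_ref), then add intensities.
air handling unit: 70.0 − 20·log₁₀(36.5/4.3) = 70.0 − 18.58 = 51.42 dB(A).
shot-blast cabinet: 90.5 − 20·log₁₀(26.8/4.3) = 90.5 − 15.89 = 74.61 dB(A).
vacuum pump: 75.9 − 20·log₁₀(35.4/4.3) = 75.9 − 18.31 = 57.59 dB(A).
transformer: 72.8 − 20·log₁₀(59.4/4.3) = 72.8 − 22.81 = 49.99 dB(A).
Σ 10^(L/10) = 2.970e+07 → L_total = 10·log₁₀(2.970e+07) = 74.73 dB(A).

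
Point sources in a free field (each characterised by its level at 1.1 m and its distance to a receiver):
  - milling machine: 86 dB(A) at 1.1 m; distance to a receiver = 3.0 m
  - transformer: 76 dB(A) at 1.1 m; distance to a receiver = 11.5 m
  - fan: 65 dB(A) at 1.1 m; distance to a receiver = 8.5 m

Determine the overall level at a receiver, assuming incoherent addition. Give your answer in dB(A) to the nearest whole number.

First find each source's level at the receiver (point-source: −20·log₁₀(r/r_ref)), then combine on an intensity basis.
milling machine: 86 − 20·log₁₀(3.0/1.1) = 86 − 8.71 = 77.29 dB(A).
transformer: 76 − 20·log₁₀(11.5/1.1) = 76 − 20.39 = 55.61 dB(A).
fan: 65 − 20·log₁₀(8.5/1.1) = 65 − 17.76 = 47.24 dB(A).
Σ 10^(L/10) = 5.394e+07 → L_total = 10·log₁₀(5.394e+07) = 77.32 dB(A).

77 dB(A)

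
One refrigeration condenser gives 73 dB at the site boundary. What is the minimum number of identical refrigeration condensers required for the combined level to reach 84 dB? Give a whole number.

13

N identical sources give L₁ + 10·log₁₀ N, so require 10·log₁₀ N ≥ 84 − 73 = 11.0 dB.
N ≥ 10^(11.0/10) = 12.589, so N = 13.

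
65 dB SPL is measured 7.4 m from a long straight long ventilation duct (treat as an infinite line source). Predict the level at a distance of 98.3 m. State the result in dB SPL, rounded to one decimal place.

Line-source attenuation: ΔL = 10·log₁₀(r₂/r₁) = 10·log₁₀(98.3/7.4) = 11.233 dB.
L₂ = 65 − 10·log₁₀(98.3/7.4) = 65 − 11.233 = 53.77 dB SPL.

53.8 dB SPL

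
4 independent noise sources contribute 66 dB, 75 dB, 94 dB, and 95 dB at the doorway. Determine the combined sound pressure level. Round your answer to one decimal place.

97.6 dB

Incoherent sources combine by intensity addition: L_total = 10·log₁₀(Σ 10^(L_i/10)).
Σ 10^(L/10) = 10^(66/10) + 10^(75/10) + 10^(94/10) + 10^(95/10) = 5.710e+09.
L_total = 10·log₁₀(5.710e+09) = 97.57 dB.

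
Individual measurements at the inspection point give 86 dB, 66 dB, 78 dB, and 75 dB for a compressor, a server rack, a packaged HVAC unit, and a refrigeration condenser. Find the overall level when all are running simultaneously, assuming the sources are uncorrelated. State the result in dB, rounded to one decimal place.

87.0 dB

Incoherent sources combine by intensity addition: L_total = 10·log₁₀(Σ 10^(L_i/10)).
Σ 10^(L/10) = 10^(86/10) + 10^(66/10) + 10^(78/10) + 10^(75/10) = 4.968e+08.
L_total = 10·log₁₀(4.968e+08) = 86.96 dB.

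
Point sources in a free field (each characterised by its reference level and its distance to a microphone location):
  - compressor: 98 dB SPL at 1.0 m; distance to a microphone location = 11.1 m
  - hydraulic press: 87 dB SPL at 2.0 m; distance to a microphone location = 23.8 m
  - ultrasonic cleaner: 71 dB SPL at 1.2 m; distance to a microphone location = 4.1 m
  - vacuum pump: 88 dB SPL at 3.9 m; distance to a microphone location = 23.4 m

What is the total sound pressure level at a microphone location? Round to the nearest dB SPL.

Apply inverse-square spreading to bring every level to the receiver, then sum 10^(L/10).
compressor: 98 − 20·log₁₀(11.1/1.0) = 98 − 20.91 = 77.09 dB SPL.
hydraulic press: 87 − 20·log₁₀(23.8/2.0) = 87 − 21.51 = 65.49 dB SPL.
ultrasonic cleaner: 71 − 20·log₁₀(4.1/1.2) = 71 − 10.67 = 60.33 dB SPL.
vacuum pump: 88 − 20·log₁₀(23.4/3.9) = 88 − 15.56 = 72.44 dB SPL.
Σ 10^(L/10) = 7.335e+07 → L_total = 10·log₁₀(7.335e+07) = 78.65 dB SPL.

79 dB SPL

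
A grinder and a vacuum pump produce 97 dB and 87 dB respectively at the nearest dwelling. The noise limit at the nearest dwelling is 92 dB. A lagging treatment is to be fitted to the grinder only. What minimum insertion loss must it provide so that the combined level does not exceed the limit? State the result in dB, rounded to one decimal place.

Fixed contribution from the other source: Σ 10^(L/10) = 10^(87/10) = 5.012e+08 (87.00 dB).
To meet 92 dB overall, the treated grinder may contribute at most 10^(92/10) − 5.012e+08 = 1.084e+09, i.e. 90.35 dB.
So the grinder must be reduced from 97 to 90.35 dB: IL = 6.65 dB.

6.7 dB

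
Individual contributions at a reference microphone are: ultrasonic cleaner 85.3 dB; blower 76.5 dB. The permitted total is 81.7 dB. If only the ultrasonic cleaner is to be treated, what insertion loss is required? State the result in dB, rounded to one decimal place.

Everything except the ultrasonic cleaner sums to 10^(76.5/10) = 4.467e+07 in linear terms, 76.50 dB.
The limit corresponds to 10^(81.7/10) = 1.479e+08; subtracting the fixed part leaves 1.032e+08 for the ultrasonic cleaner, i.e. 80.14 dB.
So the ultrasonic cleaner must be reduced from 85.3 to 80.14 dB: IL = 5.16 dB.

5.2 dB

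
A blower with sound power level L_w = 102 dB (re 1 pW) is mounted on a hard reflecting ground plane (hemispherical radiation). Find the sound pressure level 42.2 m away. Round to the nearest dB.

Free-field hemispherical radiation: L_p = L_w − 10·log₁₀(2π·r²), r = 42.2 m.
2π·r² = 1.119e+04 m², 10·log₁₀ of that is 40.488 dB.
L_p = 102 − 40.488 = 61.51 dB.

62 dB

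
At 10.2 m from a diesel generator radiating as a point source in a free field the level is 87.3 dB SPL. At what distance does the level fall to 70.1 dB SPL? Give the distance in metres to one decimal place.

73.9 m

Point-source spreading drops the level by 20·log₁₀(r₂/r₁); inverting, r₂/r₁ = 10^(ΔL/20).
r₂ = 10.2·10^((87.3−70.1)/20) = 10.2·10^(17.2/20) = 73.89 m.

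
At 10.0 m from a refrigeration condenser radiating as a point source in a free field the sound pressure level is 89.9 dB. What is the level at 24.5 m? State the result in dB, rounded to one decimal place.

82.1 dB

Spherical spreading from a point source gives a 20·log₁₀(r₂/r₁) drop.
L₂ = 89.9 − 20·log₁₀(24.5/10.0) = 89.9 − 7.783 = 82.12 dB.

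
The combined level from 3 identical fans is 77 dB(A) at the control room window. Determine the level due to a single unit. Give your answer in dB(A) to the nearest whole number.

72 dB(A)

Dividing the total intensity by 3 lowers the level by 10·log₁₀ 3 = 4.771 dB: L₁ = 77 − 4.771.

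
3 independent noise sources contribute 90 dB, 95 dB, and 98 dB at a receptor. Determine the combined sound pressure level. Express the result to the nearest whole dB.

100 dB

For uncorrelated sources the intensities add, so convert each level to linear form, sum, and take 10·log₁₀ of the total.
Σ 10^(L/10) = 10^(90/10) + 10^(95/10) + 10^(98/10) = 1.047e+10.
L_total = 10·log₁₀(1.047e+10) = 100.20 dB.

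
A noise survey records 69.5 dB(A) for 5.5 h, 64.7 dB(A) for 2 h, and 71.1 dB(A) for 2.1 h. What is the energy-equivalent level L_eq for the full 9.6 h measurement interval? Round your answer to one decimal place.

L_eq = 10·log₁₀[(1/T)·Σ tᵢ·10^(Lᵢ/10)] with T = 9.6 h.
Σ tᵢ·10^(Lᵢ/10) = 5.5·10^(69.5/10) + 2·10^(64.7/10) + 2.1·10^(71.1/10) = 8.197e+07.
L_eq = 10·log₁₀(8.197e+07/9.6) = 69.31 dB(A).

69.3 dB(A)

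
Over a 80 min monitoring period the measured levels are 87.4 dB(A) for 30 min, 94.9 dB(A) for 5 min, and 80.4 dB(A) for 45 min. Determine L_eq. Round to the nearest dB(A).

L_eq = 10·log₁₀[(1/T)·Σ tᵢ·10^(Lᵢ/10)] with T = 80 min.
Σ tᵢ·10^(Lᵢ/10) = 30·10^(87.4/10) + 5·10^(94.9/10) + 45·10^(80.4/10) = 3.687e+10.
L_eq = 10·log₁₀(3.687e+10/80) = 86.64 dB(A).

87 dB(A)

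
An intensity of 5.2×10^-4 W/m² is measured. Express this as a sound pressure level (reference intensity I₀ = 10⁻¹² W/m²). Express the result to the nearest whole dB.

87 dB

I/I₀ = 5.2×10^-4/10⁻¹² = 5.2×10^8, and L = 10·log₁₀(I/I₀).
L = 10·(0.7160 + 8) = 87.16 dB.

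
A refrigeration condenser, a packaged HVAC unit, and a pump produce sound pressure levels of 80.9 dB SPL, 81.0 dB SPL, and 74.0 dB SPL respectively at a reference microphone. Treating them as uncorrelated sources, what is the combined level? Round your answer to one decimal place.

84.4 dB SPL

For uncorrelated sources the intensities add, so convert each level to linear form, sum, and take 10·log₁₀ of the total.
Σ 10^(L/10) = 10^(80.9/10) + 10^(81.0/10) + 10^(74.0/10) = 2.740e+08.
L_total = 10·log₁₀(2.740e+08) = 84.38 dB SPL.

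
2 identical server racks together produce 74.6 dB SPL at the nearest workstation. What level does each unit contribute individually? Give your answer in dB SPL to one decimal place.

For N identical incoherent sources L_total = L₁ + 10·log₁₀ N, so L₁ = 74.6 − 10·log₁₀(2) = 74.6 − 3.010.

71.6 dB SPL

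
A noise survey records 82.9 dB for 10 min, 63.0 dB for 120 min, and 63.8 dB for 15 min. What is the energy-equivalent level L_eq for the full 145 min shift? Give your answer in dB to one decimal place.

71.9 dB

The energy average is taken in the linear domain: L_eq = 10·log₁₀[(Σ tᵢ·10^(Lᵢ/10))/T], T = 145 min.
Σ tᵢ·10^(Lᵢ/10) = 10·10^(82.9/10) + 120·10^(63.0/10) + 15·10^(63.8/10) = 2.225e+09.
L_eq = 10·log₁₀(2.225e+09/145) = 71.86 dB.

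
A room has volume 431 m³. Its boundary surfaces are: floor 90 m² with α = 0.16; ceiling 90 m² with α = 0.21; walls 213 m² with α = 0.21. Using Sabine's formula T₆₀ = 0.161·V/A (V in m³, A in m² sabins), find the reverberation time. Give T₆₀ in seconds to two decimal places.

A = Σ Sᵢαᵢ = 90·0.16 + 90·0.21 + 213·0.21 = 78.03 m².
T₆₀ = 0.161·V/A = 0.161·431/78.03 = 0.889 s.

0.89 s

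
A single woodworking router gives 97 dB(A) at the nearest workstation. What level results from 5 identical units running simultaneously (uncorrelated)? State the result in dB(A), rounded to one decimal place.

104.0 dB(A)

L_total = L₁ + 10·log₁₀ N for N identical incoherent sources.
L_total = 97 + 10·log₁₀(5) = 97 + 6.990 = 103.99 dB(A).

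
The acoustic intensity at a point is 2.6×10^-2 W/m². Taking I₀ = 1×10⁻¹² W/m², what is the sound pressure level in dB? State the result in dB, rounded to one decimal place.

104.1 dB

I/I₀ = 2.6×10^-2/10⁻¹² = 2.6×10^10, and L = 10·log₁₀(I/I₀).
L = 10·(0.4150 + 10) = 104.15 dB.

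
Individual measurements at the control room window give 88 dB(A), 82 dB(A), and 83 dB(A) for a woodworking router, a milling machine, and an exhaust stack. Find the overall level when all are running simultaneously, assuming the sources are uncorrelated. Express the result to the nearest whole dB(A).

Incoherent sources combine by intensity addition: L_total = 10·log₁₀(Σ 10^(L_i/10)).
Σ 10^(L/10) = 10^(88/10) + 10^(82/10) + 10^(83/10) = 9.890e+08.
L_total = 10·log₁₀(9.890e+08) = 89.95 dB(A).

90 dB(A)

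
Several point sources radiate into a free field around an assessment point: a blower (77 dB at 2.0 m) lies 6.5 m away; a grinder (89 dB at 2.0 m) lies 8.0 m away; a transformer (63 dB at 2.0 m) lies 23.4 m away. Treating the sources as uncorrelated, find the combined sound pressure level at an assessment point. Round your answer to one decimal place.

First find each source's level at the receiver (point-source: −20·log₁₀(r/r_ref)), then combine on an intensity basis.
blower: 77 − 20·log₁₀(6.5/2.0) = 77 − 10.24 = 66.76 dB.
grinder: 89 − 20·log₁₀(8.0/2.0) = 89 − 12.04 = 76.96 dB.
transformer: 63 − 20·log₁₀(23.4/2.0) = 63 − 21.36 = 41.64 dB.
Σ 10^(L/10) = 5.441e+07 → L_total = 10·log₁₀(5.441e+07) = 77.36 dB.

77.4 dB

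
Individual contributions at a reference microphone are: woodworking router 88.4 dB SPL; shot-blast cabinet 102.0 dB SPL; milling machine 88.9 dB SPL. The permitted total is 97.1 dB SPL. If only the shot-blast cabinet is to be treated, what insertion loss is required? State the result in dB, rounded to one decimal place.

The untreated sources together contribute 10^(88.4/10) + 10^(88.9/10) = 1.468e+09, i.e. 91.67 dB SPL.
To meet 97.1 dB SPL overall, the treated shot-blast cabinet may contribute at most 10^(97.1/10) − 1.468e+09 = 3.661e+09, i.e. 95.64 dB SPL.
Required insertion loss = 102.0 − 95.64 = 6.36 dB.

6.4 dB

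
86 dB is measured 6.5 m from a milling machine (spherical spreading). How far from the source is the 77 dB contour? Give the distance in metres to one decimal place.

For a point source L₁ − L₂ = 20·log₁₀(r₂/r₁), so r₂ = r₁·10^((L₁−L₂)/20).
r₂ = 6.5·10^((86−77)/20) = 6.5·10^(9.0/20) = 18.32 m.

18.3 m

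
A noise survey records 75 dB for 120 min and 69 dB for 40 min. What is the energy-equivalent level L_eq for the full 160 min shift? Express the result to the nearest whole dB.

The energy average is taken in the linear domain: L_eq = 10·log₁₀[(Σ tᵢ·10^(Lᵢ/10))/T], T = 160 min.
Σ tᵢ·10^(Lᵢ/10) = 120·10^(75/10) + 40·10^(69/10) = 4.112e+09.
L_eq = 10·log₁₀(4.112e+09/160) = 74.10 dB.

74 dB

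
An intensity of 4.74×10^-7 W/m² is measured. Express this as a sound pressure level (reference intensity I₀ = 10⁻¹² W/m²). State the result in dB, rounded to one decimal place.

L = 10·log₁₀(I/I₀) = 10·log₁₀(4.74×10^-7/10⁻¹²) = 10·log₁₀(4.74×10^5).
L = 10·(0.6758 + 5) = 56.76 dB.

56.8 dB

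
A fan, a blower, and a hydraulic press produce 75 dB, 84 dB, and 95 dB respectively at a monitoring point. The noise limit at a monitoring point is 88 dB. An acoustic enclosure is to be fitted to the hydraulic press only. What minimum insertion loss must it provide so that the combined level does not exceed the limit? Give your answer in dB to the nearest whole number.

10 dB

Fixed contribution from the other sources: Σ 10^(L/10) = 10^(75/10) + 10^(84/10) = 2.828e+08 (84.51 dB).
The limit corresponds to 10^(88/10) = 6.310e+08; subtracting the fixed part leaves 3.481e+08 for the hydraulic press, i.e. 85.42 dB.
So the hydraulic press must be reduced from 95 to 85.42 dB: IL = 9.58 dB.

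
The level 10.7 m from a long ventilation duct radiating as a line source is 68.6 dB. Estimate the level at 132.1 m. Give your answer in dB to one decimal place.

For a line source, L₂ = L₁ − 10·log₁₀(r₂/r₁).
L₂ = 68.6 − 10·log₁₀(132.1/10.7) = 68.6 − 10.915 = 57.68 dB.

57.7 dB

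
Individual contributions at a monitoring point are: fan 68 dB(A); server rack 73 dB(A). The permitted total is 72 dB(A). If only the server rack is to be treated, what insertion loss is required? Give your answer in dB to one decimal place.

3.2 dB

Fixed contribution from the other source: Σ 10^(L/10) = 10^(68/10) = 6.310e+06 (68.00 dB(A)).
The limit corresponds to 10^(72/10) = 1.585e+07; subtracting the fixed part leaves 9.539e+06 for the server rack, i.e. 69.80 dB(A).
Required insertion loss = 73 − 69.80 = 3.20 dB.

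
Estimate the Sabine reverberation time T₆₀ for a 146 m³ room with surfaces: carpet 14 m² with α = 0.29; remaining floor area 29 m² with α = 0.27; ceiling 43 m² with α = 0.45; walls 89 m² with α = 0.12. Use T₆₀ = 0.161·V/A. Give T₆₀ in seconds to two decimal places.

0.56 s

A = Σ Sᵢαᵢ = 14·0.29 + 29·0.27 + 43·0.45 + 89·0.12 = 41.92 m².
T₆₀ = 0.161 × 146 / 41.92 = 0.561 s.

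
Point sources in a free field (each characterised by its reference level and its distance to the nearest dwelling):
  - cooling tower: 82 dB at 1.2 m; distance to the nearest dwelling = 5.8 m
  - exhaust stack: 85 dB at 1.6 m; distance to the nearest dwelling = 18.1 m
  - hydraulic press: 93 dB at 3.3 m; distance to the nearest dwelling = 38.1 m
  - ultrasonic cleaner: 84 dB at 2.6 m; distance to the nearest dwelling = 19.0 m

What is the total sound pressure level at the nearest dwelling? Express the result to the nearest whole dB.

75 dB

First find each source's level at the receiver (point-source: −20·log₁₀(r/r_ref)), then combine on an intensity basis.
cooling tower: 82 − 20·log₁₀(5.8/1.2) = 82 − 13.68 = 68.32 dB.
exhaust stack: 85 − 20·log₁₀(18.1/1.6) = 85 − 21.07 = 63.93 dB.
hydraulic press: 93 − 20·log₁₀(38.1/3.3) = 93 − 21.25 = 71.75 dB.
ultrasonic cleaner: 84 − 20·log₁₀(19.0/2.6) = 84 − 17.28 = 66.72 dB.
Σ 10^(L/10) = 2.893e+07 → L_total = 10·log₁₀(2.893e+07) = 74.61 dB.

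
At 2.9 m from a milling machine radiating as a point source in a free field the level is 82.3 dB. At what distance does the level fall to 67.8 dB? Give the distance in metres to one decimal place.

Point-source spreading drops the level by 20·log₁₀(r₂/r₁); inverting, r₂/r₁ = 10^(ΔL/20).
r₂ = 2.9·10^((82.3−67.8)/20) = 2.9·10^(14.5/20) = 15.40 m.

15.4 m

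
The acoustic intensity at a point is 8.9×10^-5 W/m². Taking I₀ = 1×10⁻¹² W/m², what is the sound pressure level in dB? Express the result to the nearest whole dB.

L = 10·log₁₀(I/I₀) = 10·log₁₀(8.9×10^-5/10⁻¹²) = 10·log₁₀(8.9×10^7).
L = 10·(0.9494 + 7) = 79.49 dB.

79 dB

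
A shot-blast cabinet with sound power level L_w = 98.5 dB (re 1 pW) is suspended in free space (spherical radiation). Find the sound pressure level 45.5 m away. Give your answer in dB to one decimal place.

54.3 dB

Free-field spherical radiation: L_p = L_w − 10·log₁₀(4π·r²), r = 45.5 m.
4π·r² = 2.602e+04 m², 10·log₁₀ of that is 44.152 dB.
L_p = 98.5 − 44.152 = 54.35 dB.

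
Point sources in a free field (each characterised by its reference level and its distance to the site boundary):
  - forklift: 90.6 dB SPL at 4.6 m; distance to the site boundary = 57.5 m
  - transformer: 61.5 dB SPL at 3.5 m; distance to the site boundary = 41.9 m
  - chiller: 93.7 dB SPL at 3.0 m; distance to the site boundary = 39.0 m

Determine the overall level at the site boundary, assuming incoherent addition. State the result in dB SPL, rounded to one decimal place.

73.3 dB SPL

Propagate each source to the receiver with L = L_ref − 20·log₁₀(r/r_ref), then add intensities.
forklift: 90.6 − 20·log₁₀(57.5/4.6) = 90.6 − 21.94 = 68.66 dB SPL.
transformer: 61.5 − 20·log₁₀(41.9/3.5) = 61.5 − 21.56 = 39.94 dB SPL.
chiller: 93.7 − 20·log₁₀(39.0/3.0) = 93.7 − 22.28 = 71.42 dB SPL.
Σ 10^(L/10) = 2.123e+07 → L_total = 10·log₁₀(2.123e+07) = 73.27 dB SPL.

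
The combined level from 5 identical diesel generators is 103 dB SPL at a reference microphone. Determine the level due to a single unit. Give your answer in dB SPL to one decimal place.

Dividing the total intensity by 5 lowers the level by 10·log₁₀ 5 = 6.990 dB: L₁ = 103 − 6.990.

96.0 dB SPL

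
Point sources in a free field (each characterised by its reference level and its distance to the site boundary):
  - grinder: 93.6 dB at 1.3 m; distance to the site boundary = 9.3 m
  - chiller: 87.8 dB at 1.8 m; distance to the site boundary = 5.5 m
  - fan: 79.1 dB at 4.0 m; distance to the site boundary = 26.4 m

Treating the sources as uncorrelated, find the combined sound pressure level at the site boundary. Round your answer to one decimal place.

Propagate each source to the receiver with L = L_ref − 20·log₁₀(r/r_ref), then add intensities.
grinder: 93.6 − 20·log₁₀(9.3/1.3) = 93.6 − 17.09 = 76.51 dB.
chiller: 87.8 − 20·log₁₀(5.5/1.8) = 87.8 − 9.70 = 78.10 dB.
fan: 79.1 − 20·log₁₀(26.4/4.0) = 79.1 − 16.39 = 62.71 dB.
Σ 10^(L/10) = 1.112e+08 → L_total = 10·log₁₀(1.112e+08) = 80.46 dB.

80.5 dB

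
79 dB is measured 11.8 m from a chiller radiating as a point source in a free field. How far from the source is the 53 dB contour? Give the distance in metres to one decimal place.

235.4 m

Point-source spreading drops the level by 20·log₁₀(r₂/r₁); inverting, r₂/r₁ = 10^(ΔL/20).
r₂ = 11.8·10^((79−53)/20) = 11.8·10^(26.0/20) = 235.44 m.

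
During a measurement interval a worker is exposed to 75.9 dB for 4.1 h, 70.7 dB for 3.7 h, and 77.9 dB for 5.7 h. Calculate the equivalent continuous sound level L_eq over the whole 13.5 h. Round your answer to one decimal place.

76.1 dB

Weight each interval's intensity by its duration and average over T = 13.5 h:
Σ tᵢ·10^(Lᵢ/10) = 4.1·10^(75.9/10) + 3.7·10^(70.7/10) + 5.7·10^(77.9/10) = 5.544e+08.
L_eq = 10·log₁₀(5.544e+08/13.5) = 76.14 dB.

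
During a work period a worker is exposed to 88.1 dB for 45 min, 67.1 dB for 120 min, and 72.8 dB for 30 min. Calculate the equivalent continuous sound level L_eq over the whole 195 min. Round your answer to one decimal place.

81.9 dB

L_eq = 10·log₁₀[(1/T)·Σ tᵢ·10^(Lᵢ/10)] with T = 195 min.
Σ tᵢ·10^(Lᵢ/10) = 45·10^(88.1/10) + 120·10^(67.1/10) + 30·10^(72.8/10) = 3.024e+10.
L_eq = 10·log₁₀(3.024e+10/195) = 81.91 dB.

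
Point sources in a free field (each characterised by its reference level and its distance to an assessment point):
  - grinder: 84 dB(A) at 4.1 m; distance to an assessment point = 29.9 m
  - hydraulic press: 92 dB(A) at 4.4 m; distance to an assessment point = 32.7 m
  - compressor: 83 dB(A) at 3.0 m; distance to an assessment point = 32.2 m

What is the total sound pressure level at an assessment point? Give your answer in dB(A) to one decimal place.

75.5 dB(A)

Propagate each source to the receiver with L = L_ref − 20·log₁₀(r/r_ref), then add intensities.
grinder: 84 − 20·log₁₀(29.9/4.1) = 84 − 17.26 = 66.74 dB(A).
hydraulic press: 92 − 20·log₁₀(32.7/4.4) = 92 − 17.42 = 74.58 dB(A).
compressor: 83 − 20·log₁₀(32.2/3.0) = 83 − 20.61 = 62.39 dB(A).
Σ 10^(L/10) = 3.515e+07 → L_total = 10·log₁₀(3.515e+07) = 75.46 dB(A).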